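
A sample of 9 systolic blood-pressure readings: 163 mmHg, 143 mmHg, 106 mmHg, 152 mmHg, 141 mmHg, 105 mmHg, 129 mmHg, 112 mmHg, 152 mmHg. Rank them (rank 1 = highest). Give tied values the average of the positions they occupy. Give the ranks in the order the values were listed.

Sorted (descending): 163, 152, 152, 143, 141, 129, 112, 106, 105
The 2 values of 152 occupy positions 2–3 → average rank (2+3)/2 = 2.5.

1, 4, 8, 2.5, 5, 9, 6, 7, 2.5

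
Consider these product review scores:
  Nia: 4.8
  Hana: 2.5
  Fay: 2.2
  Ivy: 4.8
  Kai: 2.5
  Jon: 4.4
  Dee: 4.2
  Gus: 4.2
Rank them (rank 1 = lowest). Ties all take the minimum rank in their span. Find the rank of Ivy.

7

Sorted (ascending): 2.2, 2.5, 2.5, 4.2, 4.2, 4.4, 4.8, 4.8
The 2 values of 2.5 occupy positions 2–3 → each gets rank 2.
The 2 values of 4.2 occupy positions 4–5 → each gets rank 4.
The 2 values of 4.8 occupy positions 7–8 → each gets rank 7.
Ivy has value 4.8 → rank 7.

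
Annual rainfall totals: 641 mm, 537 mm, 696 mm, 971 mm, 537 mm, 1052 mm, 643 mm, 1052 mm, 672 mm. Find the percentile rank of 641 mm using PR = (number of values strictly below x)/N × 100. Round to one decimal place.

N = 9.
Strictly below 641: 2. Equal to 641: 1.
PR = 2/9 × 100 = 22.2

22.2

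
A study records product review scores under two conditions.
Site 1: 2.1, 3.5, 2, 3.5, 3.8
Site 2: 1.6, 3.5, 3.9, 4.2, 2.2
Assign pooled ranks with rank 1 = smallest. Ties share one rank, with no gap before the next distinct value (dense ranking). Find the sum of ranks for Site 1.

21

Sorted (ascending): 1.6, 2, 2.1, 2.2, 3.5, 3.5, 3.5, 3.8, 3.9, 4.2
The 3 values of 3.5 share dense rank 5.
Remaining distinct values take the next consecutive integers.
Site 1 values → pooled ranks: 2.1→3, 3.5→5, 2→2, 3.5→5, 3.8→6
Rank sum = 3 + 5 + 2 + 5 + 6 = 21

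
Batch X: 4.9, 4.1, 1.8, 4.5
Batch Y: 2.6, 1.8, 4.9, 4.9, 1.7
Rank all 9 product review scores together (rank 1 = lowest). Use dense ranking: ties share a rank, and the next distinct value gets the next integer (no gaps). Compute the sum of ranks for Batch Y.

Sorted (ascending): 1.7, 1.8, 1.8, 2.6, 4.1, 4.5, 4.9, 4.9, 4.9
The 2 values of 1.8 share dense rank 2.
The 3 values of 4.9 share dense rank 6.
Remaining distinct values take the next consecutive integers.
Batch Y values → pooled ranks: 2.6→3, 1.8→2, 4.9→6, 4.9→6, 1.7→1
Rank sum = 3 + 2 + 6 + 6 + 1 = 18

18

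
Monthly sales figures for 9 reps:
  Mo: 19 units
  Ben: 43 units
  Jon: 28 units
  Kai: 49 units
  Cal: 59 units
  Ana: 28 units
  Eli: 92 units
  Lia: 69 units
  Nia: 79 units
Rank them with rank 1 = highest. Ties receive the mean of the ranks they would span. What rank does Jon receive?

Sorted (descending): 92, 79, 69, 59, 49, 43, 28, 28, 19
The 2 values of 28 occupy positions 7–8 → average rank (7+8)/2 = 7.5.
Jon has value 28 units → rank 7.5.

7.5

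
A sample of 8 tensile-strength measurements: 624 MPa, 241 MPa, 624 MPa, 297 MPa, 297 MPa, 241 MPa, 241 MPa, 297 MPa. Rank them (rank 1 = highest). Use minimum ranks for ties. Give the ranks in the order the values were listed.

1, 6, 1, 3, 3, 6, 6, 3

Sorted (descending): 624, 624, 297, 297, 297, 241, 241, 241
The 2 values of 624 occupy positions 1–2 → each gets rank 1.
The 3 values of 297 occupy positions 3–5 → each gets rank 3.
The 3 values of 241 occupy positions 6–8 → each gets rank 6.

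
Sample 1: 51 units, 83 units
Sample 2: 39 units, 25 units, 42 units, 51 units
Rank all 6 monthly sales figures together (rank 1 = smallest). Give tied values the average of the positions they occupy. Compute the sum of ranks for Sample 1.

Sorted (ascending): 25, 39, 42, 51, 51, 83
The 2 values of 51 occupy positions 4–5 → average rank (4+5)/2 = 4.5.
Sample 1 values → pooled ranks: 51→4.5, 83→6
Rank sum = 4.5 + 6 = 10.5

10.5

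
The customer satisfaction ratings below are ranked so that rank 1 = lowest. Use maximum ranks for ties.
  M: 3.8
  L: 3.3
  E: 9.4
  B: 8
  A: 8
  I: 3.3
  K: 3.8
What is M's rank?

Sorted (ascending): 3.3, 3.3, 3.8, 3.8, 8, 8, 9.4
The 2 values of 3.3 occupy positions 1–2 → each gets rank 2.
The 2 values of 3.8 occupy positions 3–4 → each gets rank 4.
The 2 values of 8 occupy positions 5–6 → each gets rank 6.
M has value 3.8 → rank 4.

4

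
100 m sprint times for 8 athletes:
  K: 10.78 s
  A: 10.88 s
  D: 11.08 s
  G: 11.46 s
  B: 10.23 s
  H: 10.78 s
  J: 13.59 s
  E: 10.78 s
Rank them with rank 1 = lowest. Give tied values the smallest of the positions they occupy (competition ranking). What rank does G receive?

Sorted (ascending): 10.23, 10.78, 10.78, 10.78, 10.88, 11.08, 11.46, 13.59
The 3 values of 10.78 occupy positions 2–4 → each gets rank 2.
G has value 11.46 s → rank 7.

7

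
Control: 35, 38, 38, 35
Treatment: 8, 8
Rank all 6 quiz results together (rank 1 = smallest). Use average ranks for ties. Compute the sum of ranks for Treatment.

Sorted (ascending): 8, 8, 35, 35, 38, 38
The 2 values of 8 occupy positions 1–2 → average rank (1+2)/2 = 1.5.
The 2 values of 35 occupy positions 3–4 → average rank (3+4)/2 = 3.5.
The 2 values of 38 occupy positions 5–6 → average rank (5+6)/2 = 5.5.
Treatment values → pooled ranks: 8→1.5, 8→1.5
Rank sum = 1.5 + 1.5 = 3

3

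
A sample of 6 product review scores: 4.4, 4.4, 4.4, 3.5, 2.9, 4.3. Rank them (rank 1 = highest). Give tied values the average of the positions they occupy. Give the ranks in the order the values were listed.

2, 2, 2, 5, 6, 4

Sorted (descending): 4.4, 4.4, 4.4, 4.3, 3.5, 2.9
The 3 values of 4.4 occupy positions 1–3 → average rank 2.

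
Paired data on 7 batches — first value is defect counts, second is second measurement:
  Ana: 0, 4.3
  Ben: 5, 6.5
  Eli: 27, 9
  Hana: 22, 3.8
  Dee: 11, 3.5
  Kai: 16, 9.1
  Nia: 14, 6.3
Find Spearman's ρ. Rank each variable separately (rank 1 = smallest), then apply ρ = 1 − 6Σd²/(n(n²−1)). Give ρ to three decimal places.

0.321

Ranks of variable 1: 1, 2, 7, 6, 3, 5, 4
Ranks of variable 2: 3, 5, 6, 2, 1, 7, 4
d = r₁ − r₂: -2, -3, 1, 4, 2, -2, 0
d²: 4, 9, 1, 16, 4, 4, 0; Σd² = 38
ρ = 1 − 6·38/(7·48) = 1 − 228/336 = 0.321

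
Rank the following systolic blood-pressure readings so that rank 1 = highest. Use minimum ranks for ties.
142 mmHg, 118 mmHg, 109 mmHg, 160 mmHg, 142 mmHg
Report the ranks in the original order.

2, 4, 5, 1, 2

Sorted (descending): 160, 142, 142, 118, 109
The 2 values of 142 occupy positions 2–3 → each gets rank 2.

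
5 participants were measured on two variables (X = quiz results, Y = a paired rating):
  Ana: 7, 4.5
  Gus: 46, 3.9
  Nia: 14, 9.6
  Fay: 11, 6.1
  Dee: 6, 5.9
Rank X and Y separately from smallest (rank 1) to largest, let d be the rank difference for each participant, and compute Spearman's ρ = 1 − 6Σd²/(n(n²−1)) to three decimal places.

-0.100

Ranks of variable 1: 2, 5, 4, 3, 1
Ranks of variable 2: 2, 1, 5, 4, 3
d = r₁ − r₂: 0, 4, -1, -1, -2
d²: 0, 16, 1, 1, 4; Σd² = 22
ρ = 1 − 6·22/(5·24) = 1 − 132/120 = -0.100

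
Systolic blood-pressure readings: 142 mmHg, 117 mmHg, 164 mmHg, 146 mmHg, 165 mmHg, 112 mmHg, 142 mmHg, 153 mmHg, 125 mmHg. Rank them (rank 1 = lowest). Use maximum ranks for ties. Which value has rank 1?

112

Sorted (ascending): 112, 117, 125, 142, 142, 146, 153, 164, 165
The 2 values of 142 occupy positions 4–5 → each gets rank 5.
Rank 1 → value 112.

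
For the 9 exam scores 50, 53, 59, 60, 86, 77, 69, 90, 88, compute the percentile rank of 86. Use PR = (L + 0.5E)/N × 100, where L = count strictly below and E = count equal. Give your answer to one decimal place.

72.2

N = 9.
Strictly below 86: 6. Equal to 86: 1.
PR = (6 + 0.5·1)/9 × 100 = 72.2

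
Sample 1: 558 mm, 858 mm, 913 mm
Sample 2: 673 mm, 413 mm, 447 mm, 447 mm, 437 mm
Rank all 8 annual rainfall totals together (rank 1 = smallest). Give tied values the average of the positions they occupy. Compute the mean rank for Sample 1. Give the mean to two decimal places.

Sorted (ascending): 413, 437, 447, 447, 558, 673, 858, 913
The 2 values of 447 occupy positions 3–4 → average rank (3+4)/2 = 3.5.
Sample 1 values → pooled ranks: 558→5, 858→7, 913→8
Mean rank = (5 + 7 + 8) / 3 = 6.67

6.67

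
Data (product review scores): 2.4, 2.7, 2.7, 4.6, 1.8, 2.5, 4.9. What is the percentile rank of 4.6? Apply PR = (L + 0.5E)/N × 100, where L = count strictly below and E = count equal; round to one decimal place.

78.6

N = 7.
Strictly below 4.6: 5. Equal to 4.6: 1.
PR = (5 + 0.5·1)/7 × 100 = 78.6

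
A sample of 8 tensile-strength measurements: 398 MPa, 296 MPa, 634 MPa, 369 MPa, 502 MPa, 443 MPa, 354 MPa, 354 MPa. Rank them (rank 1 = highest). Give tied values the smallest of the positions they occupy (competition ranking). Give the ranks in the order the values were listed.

Sorted (descending): 634, 502, 443, 398, 369, 354, 354, 296
The 2 values of 354 occupy positions 6–7 → each gets rank 6.

4, 8, 1, 5, 2, 3, 6, 6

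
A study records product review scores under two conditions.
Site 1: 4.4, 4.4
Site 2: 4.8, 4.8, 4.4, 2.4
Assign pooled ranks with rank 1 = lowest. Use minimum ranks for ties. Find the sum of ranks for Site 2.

Sorted (ascending): 2.4, 4.4, 4.4, 4.4, 4.8, 4.8
The 3 values of 4.4 occupy positions 2–4 → each gets rank 2.
The 2 values of 4.8 occupy positions 5–6 → each gets rank 5.
Site 2 values → pooled ranks: 4.8→5, 4.8→5, 4.4→2, 2.4→1
Rank sum = 5 + 5 + 2 + 1 = 13

13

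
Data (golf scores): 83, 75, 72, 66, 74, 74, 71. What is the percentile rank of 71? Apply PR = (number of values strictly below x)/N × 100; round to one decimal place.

14.3

N = 7.
Strictly below 71: 1. Equal to 71: 1.
PR = 1/7 × 100 = 14.3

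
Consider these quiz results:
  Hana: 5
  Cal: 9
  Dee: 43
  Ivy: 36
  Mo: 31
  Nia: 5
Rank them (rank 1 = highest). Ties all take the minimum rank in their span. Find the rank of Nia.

Sorted (descending): 43, 36, 31, 9, 5, 5
The 2 values of 5 occupy positions 5–6 → each gets rank 5.
Nia has value 5 → rank 5.

5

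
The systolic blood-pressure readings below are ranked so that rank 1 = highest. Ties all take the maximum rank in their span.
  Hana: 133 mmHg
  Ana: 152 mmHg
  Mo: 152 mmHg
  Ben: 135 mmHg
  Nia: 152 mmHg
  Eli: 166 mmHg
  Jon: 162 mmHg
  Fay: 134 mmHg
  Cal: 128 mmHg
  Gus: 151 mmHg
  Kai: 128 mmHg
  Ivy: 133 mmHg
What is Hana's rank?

Sorted (descending): 166, 162, 152, 152, 152, 151, 135, 134, 133, 133, 128, 128
The 3 values of 152 occupy positions 3–5 → each gets rank 5.
The 2 values of 133 occupy positions 9–10 → each gets rank 10.
The 2 values of 128 occupy positions 11–12 → each gets rank 12.
Hana has value 133 mmHg → rank 10.

10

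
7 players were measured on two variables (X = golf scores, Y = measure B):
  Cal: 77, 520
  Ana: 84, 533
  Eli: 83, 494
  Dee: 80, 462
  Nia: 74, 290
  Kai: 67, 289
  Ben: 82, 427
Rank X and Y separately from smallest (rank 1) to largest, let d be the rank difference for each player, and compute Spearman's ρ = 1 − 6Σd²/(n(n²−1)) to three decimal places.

Ranks of variable 1: 3, 7, 6, 4, 2, 1, 5
Ranks of variable 2: 6, 7, 5, 4, 2, 1, 3
d = r₁ − r₂: -3, 0, 1, 0, 0, 0, 2
d²: 9, 0, 1, 0, 0, 0, 4; Σd² = 14
ρ = 1 − 6·14/(7·48) = 1 − 84/336 = 0.750

0.750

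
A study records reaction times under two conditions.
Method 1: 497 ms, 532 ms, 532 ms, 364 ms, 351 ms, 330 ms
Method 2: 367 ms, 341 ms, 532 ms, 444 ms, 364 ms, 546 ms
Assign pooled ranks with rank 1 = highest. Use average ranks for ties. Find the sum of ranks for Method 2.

36.5

Sorted (descending): 546, 532, 532, 532, 497, 444, 367, 364, 364, 351, 341, 330
The 3 values of 532 occupy positions 2–4 → average rank 3.
The 2 values of 364 occupy positions 8–9 → average rank (8+9)/2 = 8.5.
Method 2 values → pooled ranks: 367→7, 341→11, 532→3, 444→6, 364→8.5, 546→1
Rank sum = 7 + 11 + 3 + 6 + 8.5 + 1 = 36.5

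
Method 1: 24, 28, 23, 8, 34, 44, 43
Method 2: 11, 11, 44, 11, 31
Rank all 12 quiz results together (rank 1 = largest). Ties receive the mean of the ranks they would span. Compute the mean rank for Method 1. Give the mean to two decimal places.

Sorted (descending): 44, 44, 43, 34, 31, 28, 24, 23, 11, 11, 11, 8
The 2 values of 44 occupy positions 1–2 → average rank (1+2)/2 = 1.5.
The 3 values of 11 occupy positions 9–11 → average rank 10.
Method 1 values → pooled ranks: 24→7, 28→6, 23→8, 8→12, 34→4, 44→1.5, 43→3
Mean rank = (7 + 6 + 8 + 12 + 4 + 1.5 + 3) / 7 = 5.93

5.93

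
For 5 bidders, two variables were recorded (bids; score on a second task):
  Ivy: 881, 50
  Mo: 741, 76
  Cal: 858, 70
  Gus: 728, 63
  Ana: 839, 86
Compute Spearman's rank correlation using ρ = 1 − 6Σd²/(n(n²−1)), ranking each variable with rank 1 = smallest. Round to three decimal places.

Ranks of variable 1: 5, 2, 4, 1, 3
Ranks of variable 2: 1, 4, 3, 2, 5
d = r₁ − r₂: 4, -2, 1, -1, -2
d²: 16, 4, 1, 1, 4; Σd² = 26
ρ = 1 − 6·26/(5·24) = 1 − 156/120 = -0.300

-0.300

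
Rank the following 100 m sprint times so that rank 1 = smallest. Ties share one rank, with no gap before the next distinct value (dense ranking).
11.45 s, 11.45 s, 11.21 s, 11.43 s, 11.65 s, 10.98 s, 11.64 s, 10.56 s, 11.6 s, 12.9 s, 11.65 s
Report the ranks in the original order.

Sorted (ascending): 10.56, 10.98, 11.21, 11.43, 11.45, 11.45, 11.6, 11.64, 11.65, 11.65, 12.9
The 2 values of 11.45 share dense rank 5.
The 2 values of 11.65 share dense rank 8.
Remaining distinct values take the next consecutive integers.

5, 5, 3, 4, 8, 2, 7, 1, 6, 9, 8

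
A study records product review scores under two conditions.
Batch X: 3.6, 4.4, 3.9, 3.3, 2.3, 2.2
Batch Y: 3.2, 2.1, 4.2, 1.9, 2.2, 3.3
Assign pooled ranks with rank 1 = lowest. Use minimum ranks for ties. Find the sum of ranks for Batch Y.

Sorted (ascending): 1.9, 2.1, 2.2, 2.2, 2.3, 3.2, 3.3, 3.3, 3.6, 3.9, 4.2, 4.4
The 2 values of 2.2 occupy positions 3–4 → each gets rank 3.
The 2 values of 3.3 occupy positions 7–8 → each gets rank 7.
Batch Y values → pooled ranks: 3.2→6, 2.1→2, 4.2→11, 1.9→1, 2.2→3, 3.3→7
Rank sum = 6 + 2 + 11 + 1 + 3 + 7 = 30

30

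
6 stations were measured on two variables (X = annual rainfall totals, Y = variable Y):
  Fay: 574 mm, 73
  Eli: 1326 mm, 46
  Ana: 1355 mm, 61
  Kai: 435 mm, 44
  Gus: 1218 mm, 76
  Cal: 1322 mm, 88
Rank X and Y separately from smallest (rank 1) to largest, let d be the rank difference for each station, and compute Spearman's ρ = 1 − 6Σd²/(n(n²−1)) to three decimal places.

Ranks of variable 1: 2, 5, 6, 1, 3, 4
Ranks of variable 2: 4, 2, 3, 1, 5, 6
d = r₁ − r₂: -2, 3, 3, 0, -2, -2
d²: 4, 9, 9, 0, 4, 4; Σd² = 30
ρ = 1 − 6·30/(6·35) = 1 − 180/210 = 0.143

0.143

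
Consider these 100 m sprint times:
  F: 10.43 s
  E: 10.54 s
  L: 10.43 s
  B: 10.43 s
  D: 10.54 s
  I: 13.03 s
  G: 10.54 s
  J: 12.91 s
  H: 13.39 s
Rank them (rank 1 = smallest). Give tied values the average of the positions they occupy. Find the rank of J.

Sorted (ascending): 10.43, 10.43, 10.43, 10.54, 10.54, 10.54, 12.91, 13.03, 13.39
The 3 values of 10.43 occupy positions 1–3 → average rank 2.
The 3 values of 10.54 occupy positions 4–6 → average rank 5.
J has value 12.91 s → rank 7.

7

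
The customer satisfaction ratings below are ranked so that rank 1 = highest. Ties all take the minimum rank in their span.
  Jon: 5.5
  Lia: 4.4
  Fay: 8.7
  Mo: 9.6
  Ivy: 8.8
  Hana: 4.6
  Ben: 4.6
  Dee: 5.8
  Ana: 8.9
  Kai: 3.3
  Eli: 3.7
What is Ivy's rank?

3

Sorted (descending): 9.6, 8.9, 8.8, 8.7, 5.8, 5.5, 4.6, 4.6, 4.4, 3.7, 3.3
The 2 values of 4.6 occupy positions 7–8 → each gets rank 7.
Ivy has value 8.8 → rank 3.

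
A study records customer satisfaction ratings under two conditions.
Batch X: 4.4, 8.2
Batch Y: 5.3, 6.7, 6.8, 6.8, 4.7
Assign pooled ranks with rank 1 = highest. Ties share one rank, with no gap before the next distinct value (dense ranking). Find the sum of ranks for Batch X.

Sorted (descending): 8.2, 6.8, 6.8, 6.7, 5.3, 4.7, 4.4
The 2 values of 6.8 share dense rank 2.
Remaining distinct values take the next consecutive integers.
Batch X values → pooled ranks: 4.4→6, 8.2→1
Rank sum = 6 + 1 = 7

7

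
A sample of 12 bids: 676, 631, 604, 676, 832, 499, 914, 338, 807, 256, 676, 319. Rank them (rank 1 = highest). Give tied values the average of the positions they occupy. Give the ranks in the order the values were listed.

5, 7, 8, 5, 2, 9, 1, 10, 3, 12, 5, 11

Sorted (descending): 914, 832, 807, 676, 676, 676, 631, 604, 499, 338, 319, 256
The 3 values of 676 occupy positions 4–6 → average rank 5.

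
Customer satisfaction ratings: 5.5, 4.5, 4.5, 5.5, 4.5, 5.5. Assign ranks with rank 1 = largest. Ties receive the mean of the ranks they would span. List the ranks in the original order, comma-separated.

Sorted (descending): 5.5, 5.5, 5.5, 4.5, 4.5, 4.5
The 3 values of 5.5 occupy positions 1–3 → average rank 2.
The 3 values of 4.5 occupy positions 4–6 → average rank 5.

2, 5, 5, 2, 5, 2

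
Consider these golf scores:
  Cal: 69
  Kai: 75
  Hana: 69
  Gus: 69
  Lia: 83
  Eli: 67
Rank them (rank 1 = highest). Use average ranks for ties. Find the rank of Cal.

4

Sorted (descending): 83, 75, 69, 69, 69, 67
The 3 values of 69 occupy positions 3–5 → average rank 4.
Cal has value 69 → rank 4.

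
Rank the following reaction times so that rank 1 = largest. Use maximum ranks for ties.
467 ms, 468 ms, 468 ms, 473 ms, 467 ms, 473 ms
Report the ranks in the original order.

Sorted (descending): 473, 473, 468, 468, 467, 467
The 2 values of 473 occupy positions 1–2 → each gets rank 2.
The 2 values of 468 occupy positions 3–4 → each gets rank 4.
The 2 values of 467 occupy positions 5–6 → each gets rank 6.

6, 4, 4, 2, 6, 2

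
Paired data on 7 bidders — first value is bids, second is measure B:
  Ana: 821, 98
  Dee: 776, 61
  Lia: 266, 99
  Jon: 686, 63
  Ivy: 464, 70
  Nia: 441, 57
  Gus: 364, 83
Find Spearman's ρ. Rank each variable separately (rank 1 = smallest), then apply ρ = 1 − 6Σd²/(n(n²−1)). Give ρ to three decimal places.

-0.250

Ranks of variable 1: 7, 6, 1, 5, 4, 3, 2
Ranks of variable 2: 6, 2, 7, 3, 4, 1, 5
d = r₁ − r₂: 1, 4, -6, 2, 0, 2, -3
d²: 1, 16, 36, 4, 0, 4, 9; Σd² = 70
ρ = 1 − 6·70/(7·48) = 1 − 420/336 = -0.250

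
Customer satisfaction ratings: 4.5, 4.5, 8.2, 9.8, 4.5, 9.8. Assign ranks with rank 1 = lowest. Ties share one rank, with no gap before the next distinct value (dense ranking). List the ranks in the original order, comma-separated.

1, 1, 2, 3, 1, 3

Sorted (ascending): 4.5, 4.5, 4.5, 8.2, 9.8, 9.8
The 3 values of 4.5 share dense rank 1.
The 2 values of 9.8 share dense rank 3.
Remaining distinct values take the next consecutive integers.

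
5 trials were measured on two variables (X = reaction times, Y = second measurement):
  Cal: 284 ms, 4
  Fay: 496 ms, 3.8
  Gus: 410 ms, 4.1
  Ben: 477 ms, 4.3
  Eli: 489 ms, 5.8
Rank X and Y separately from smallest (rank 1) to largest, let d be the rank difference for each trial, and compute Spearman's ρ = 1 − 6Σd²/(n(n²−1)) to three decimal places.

Ranks of variable 1: 1, 5, 2, 3, 4
Ranks of variable 2: 2, 1, 3, 4, 5
d = r₁ − r₂: -1, 4, -1, -1, -1
d²: 1, 16, 1, 1, 1; Σd² = 20
ρ = 1 − 6·20/(5·24) = 1 − 120/120 = 0.000

0.000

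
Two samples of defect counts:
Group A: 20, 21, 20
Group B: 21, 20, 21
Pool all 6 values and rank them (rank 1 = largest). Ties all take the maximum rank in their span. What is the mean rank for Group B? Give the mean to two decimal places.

4.00

Sorted (descending): 21, 21, 21, 20, 20, 20
The 3 values of 21 occupy positions 1–3 → each gets rank 3.
The 3 values of 20 occupy positions 4–6 → each gets rank 6.
Group B values → pooled ranks: 21→3, 20→6, 21→3
Mean rank = (3 + 6 + 3) / 3 = 4.00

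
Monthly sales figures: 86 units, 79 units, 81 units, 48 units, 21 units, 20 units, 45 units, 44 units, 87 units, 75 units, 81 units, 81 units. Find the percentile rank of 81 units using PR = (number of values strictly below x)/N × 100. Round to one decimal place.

N = 12.
Strictly below 81: 7. Equal to 81: 3.
PR = 7/12 × 100 = 58.3

58.3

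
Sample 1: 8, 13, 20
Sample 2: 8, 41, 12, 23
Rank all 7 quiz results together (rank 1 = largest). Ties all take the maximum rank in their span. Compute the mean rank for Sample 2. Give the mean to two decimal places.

3.75

Sorted (descending): 41, 23, 20, 13, 12, 8, 8
The 2 values of 8 occupy positions 6–7 → each gets rank 7.
Sample 2 values → pooled ranks: 8→7, 41→1, 12→5, 23→2
Mean rank = (7 + 1 + 5 + 2) / 4 = 3.75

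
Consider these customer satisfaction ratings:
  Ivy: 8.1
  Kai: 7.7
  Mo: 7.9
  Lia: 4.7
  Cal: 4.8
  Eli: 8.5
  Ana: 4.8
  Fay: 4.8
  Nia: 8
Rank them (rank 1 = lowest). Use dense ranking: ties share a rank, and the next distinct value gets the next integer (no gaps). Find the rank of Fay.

Sorted (ascending): 4.7, 4.8, 4.8, 4.8, 7.7, 7.9, 8, 8.1, 8.5
The 3 values of 4.8 share dense rank 2.
Remaining distinct values take the next consecutive integers.
Fay has value 4.8 → rank 2.

2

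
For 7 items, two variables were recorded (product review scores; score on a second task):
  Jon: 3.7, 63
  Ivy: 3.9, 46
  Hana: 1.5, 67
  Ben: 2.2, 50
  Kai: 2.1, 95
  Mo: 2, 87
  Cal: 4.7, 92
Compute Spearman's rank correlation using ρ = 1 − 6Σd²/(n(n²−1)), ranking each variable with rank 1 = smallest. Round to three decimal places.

Ranks of variable 1: 5, 6, 1, 4, 3, 2, 7
Ranks of variable 2: 3, 1, 4, 2, 7, 5, 6
d = r₁ − r₂: 2, 5, -3, 2, -4, -3, 1
d²: 4, 25, 9, 4, 16, 9, 1; Σd² = 68
ρ = 1 − 6·68/(7·48) = 1 − 408/336 = -0.214

-0.214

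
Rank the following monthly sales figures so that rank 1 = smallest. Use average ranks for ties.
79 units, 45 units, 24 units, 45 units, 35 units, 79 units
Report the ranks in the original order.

Sorted (ascending): 24, 35, 45, 45, 79, 79
The 2 values of 45 occupy positions 3–4 → average rank (3+4)/2 = 3.5.
The 2 values of 79 occupy positions 5–6 → average rank (5+6)/2 = 5.5.

5.5, 3.5, 1, 3.5, 2, 5.5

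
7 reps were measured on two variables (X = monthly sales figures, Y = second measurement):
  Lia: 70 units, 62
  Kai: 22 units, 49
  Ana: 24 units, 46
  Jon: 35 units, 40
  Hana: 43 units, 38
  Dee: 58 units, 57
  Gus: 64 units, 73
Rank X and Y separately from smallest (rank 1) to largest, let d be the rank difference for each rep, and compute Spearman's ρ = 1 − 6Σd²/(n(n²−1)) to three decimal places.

Ranks of variable 1: 7, 1, 2, 3, 4, 5, 6
Ranks of variable 2: 6, 4, 3, 2, 1, 5, 7
d = r₁ − r₂: 1, -3, -1, 1, 3, 0, -1
d²: 1, 9, 1, 1, 9, 0, 1; Σd² = 22
ρ = 1 − 6·22/(7·48) = 1 − 132/336 = 0.607

0.607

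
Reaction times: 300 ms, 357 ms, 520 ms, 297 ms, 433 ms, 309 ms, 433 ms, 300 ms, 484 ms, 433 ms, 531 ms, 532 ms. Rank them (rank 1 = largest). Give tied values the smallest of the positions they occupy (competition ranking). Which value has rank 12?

297

Sorted (descending): 532, 531, 520, 484, 433, 433, 433, 357, 309, 300, 300, 297
The 3 values of 433 occupy positions 5–7 → each gets rank 5.
The 2 values of 300 occupy positions 10–11 → each gets rank 10.
Rank 12 → value 297.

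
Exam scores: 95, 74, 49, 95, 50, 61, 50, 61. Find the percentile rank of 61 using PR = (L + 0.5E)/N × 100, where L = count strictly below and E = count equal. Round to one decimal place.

N = 8.
Strictly below 61: 3. Equal to 61: 2.
PR = (3 + 0.5·2)/8 × 100 = 50.0

50.0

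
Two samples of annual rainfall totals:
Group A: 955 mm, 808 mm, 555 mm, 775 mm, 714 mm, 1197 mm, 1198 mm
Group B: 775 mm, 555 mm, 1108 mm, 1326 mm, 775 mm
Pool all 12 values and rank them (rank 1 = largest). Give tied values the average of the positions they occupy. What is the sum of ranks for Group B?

Sorted (descending): 1326, 1198, 1197, 1108, 955, 808, 775, 775, 775, 714, 555, 555
The 3 values of 775 occupy positions 7–9 → average rank 8.
The 2 values of 555 occupy positions 11–12 → average rank (11+12)/2 = 11.5.
Group B values → pooled ranks: 775→8, 555→11.5, 1108→4, 1326→1, 775→8
Rank sum = 8 + 11.5 + 4 + 1 + 8 = 32.5

32.5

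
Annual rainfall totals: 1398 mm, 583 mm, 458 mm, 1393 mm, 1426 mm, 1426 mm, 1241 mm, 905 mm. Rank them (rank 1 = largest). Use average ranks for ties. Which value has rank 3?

Sorted (descending): 1426, 1426, 1398, 1393, 1241, 905, 583, 458
The 2 values of 1426 occupy positions 1–2 → average rank (1+2)/2 = 1.5.
Rank 3 → value 1398.

1398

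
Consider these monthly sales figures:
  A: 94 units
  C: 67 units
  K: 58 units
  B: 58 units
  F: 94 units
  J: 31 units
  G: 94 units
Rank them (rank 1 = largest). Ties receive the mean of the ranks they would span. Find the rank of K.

Sorted (descending): 94, 94, 94, 67, 58, 58, 31
The 3 values of 94 occupy positions 1–3 → average rank 2.
The 2 values of 58 occupy positions 5–6 → average rank (5+6)/2 = 5.5.
K has value 58 units → rank 5.5.

5.5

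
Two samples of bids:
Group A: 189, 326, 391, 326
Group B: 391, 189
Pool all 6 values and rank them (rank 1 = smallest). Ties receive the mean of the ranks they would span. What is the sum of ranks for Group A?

14

Sorted (ascending): 189, 189, 326, 326, 391, 391
The 2 values of 189 occupy positions 1–2 → average rank (1+2)/2 = 1.5.
The 2 values of 326 occupy positions 3–4 → average rank (3+4)/2 = 3.5.
The 2 values of 391 occupy positions 5–6 → average rank (5+6)/2 = 5.5.
Group A values → pooled ranks: 189→1.5, 326→3.5, 391→5.5, 326→3.5
Rank sum = 1.5 + 3.5 + 5.5 + 3.5 = 14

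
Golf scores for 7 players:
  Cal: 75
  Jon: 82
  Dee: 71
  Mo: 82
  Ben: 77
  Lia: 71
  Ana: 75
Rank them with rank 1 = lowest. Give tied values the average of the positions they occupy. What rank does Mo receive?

Sorted (ascending): 71, 71, 75, 75, 77, 82, 82
The 2 values of 71 occupy positions 1–2 → average rank (1+2)/2 = 1.5.
The 2 values of 75 occupy positions 3–4 → average rank (3+4)/2 = 3.5.
The 2 values of 82 occupy positions 6–7 → average rank (6+7)/2 = 6.5.
Mo has value 82 → rank 6.5.

6.5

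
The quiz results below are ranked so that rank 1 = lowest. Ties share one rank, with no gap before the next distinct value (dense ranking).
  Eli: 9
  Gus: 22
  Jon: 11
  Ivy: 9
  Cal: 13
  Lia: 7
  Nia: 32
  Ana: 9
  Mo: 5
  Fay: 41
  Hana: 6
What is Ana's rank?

4

Sorted (ascending): 5, 6, 7, 9, 9, 9, 11, 13, 22, 32, 41
The 3 values of 9 share dense rank 4.
Remaining distinct values take the next consecutive integers.
Ana has value 9 → rank 4.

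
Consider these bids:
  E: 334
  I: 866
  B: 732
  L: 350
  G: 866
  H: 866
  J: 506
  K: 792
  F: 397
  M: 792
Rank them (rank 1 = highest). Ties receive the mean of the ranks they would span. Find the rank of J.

7

Sorted (descending): 866, 866, 866, 792, 792, 732, 506, 397, 350, 334
The 3 values of 866 occupy positions 1–3 → average rank 2.
The 2 values of 792 occupy positions 4–5 → average rank (4+5)/2 = 4.5.
J has value 506 → rank 7.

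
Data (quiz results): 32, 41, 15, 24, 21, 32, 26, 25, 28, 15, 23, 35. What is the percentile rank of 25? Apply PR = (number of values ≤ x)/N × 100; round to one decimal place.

50.0

N = 12.
Strictly below 25: 5. Equal to 25: 1.
PR = 6/12 × 100 = 50.0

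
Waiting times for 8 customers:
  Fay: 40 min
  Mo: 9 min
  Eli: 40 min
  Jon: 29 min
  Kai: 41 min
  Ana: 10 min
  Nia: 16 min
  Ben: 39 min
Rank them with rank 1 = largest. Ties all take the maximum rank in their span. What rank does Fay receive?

3

Sorted (descending): 41, 40, 40, 39, 29, 16, 10, 9
The 2 values of 40 occupy positions 2–3 → each gets rank 3.
Fay has value 40 min → rank 3.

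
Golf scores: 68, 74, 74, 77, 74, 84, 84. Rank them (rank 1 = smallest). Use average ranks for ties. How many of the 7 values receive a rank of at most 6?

Sorted (ascending): 68, 74, 74, 74, 77, 84, 84
The 3 values of 74 occupy positions 2–4 → average rank 3.
The 2 values of 84 occupy positions 6–7 → average rank (6+7)/2 = 6.5.
Ranks ≤ 6: {1, 3, 3, 3, 5} → 5 values.

5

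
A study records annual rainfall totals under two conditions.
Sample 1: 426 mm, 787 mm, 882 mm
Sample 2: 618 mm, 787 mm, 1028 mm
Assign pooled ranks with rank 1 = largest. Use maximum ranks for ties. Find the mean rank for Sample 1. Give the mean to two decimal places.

Sorted (descending): 1028, 882, 787, 787, 618, 426
The 2 values of 787 occupy positions 3–4 → each gets rank 4.
Sample 1 values → pooled ranks: 426→6, 787→4, 882→2
Mean rank = (6 + 4 + 2) / 3 = 4.00

4.00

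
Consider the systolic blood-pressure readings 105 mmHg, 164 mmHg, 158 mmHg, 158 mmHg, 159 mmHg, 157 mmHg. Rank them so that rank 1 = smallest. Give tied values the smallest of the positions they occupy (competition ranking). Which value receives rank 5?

Sorted (ascending): 105, 157, 158, 158, 159, 164
The 2 values of 158 occupy positions 3–4 → each gets rank 3.
Rank 5 → value 159.

159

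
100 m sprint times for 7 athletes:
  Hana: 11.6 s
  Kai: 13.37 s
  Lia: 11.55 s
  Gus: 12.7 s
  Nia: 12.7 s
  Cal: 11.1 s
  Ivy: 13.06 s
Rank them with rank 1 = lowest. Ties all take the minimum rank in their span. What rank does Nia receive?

4

Sorted (ascending): 11.1, 11.55, 11.6, 12.7, 12.7, 13.06, 13.37
The 2 values of 12.7 occupy positions 4–5 → each gets rank 4.
Nia has value 12.7 s → rank 4.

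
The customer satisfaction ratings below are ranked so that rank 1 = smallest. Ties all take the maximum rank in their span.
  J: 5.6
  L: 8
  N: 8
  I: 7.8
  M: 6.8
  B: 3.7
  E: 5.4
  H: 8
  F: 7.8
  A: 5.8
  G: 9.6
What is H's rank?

Sorted (ascending): 3.7, 5.4, 5.6, 5.8, 6.8, 7.8, 7.8, 8, 8, 8, 9.6
The 2 values of 7.8 occupy positions 6–7 → each gets rank 7.
The 3 values of 8 occupy positions 8–10 → each gets rank 10.
H has value 8 → rank 10.

10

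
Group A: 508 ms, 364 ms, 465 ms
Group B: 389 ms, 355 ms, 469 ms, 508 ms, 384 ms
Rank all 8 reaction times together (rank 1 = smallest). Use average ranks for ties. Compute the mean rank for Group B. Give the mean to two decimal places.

4.30

Sorted (ascending): 355, 364, 384, 389, 465, 469, 508, 508
The 2 values of 508 occupy positions 7–8 → average rank (7+8)/2 = 7.5.
Group B values → pooled ranks: 389→4, 355→1, 469→6, 508→7.5, 384→3
Mean rank = (4 + 1 + 6 + 7.5 + 3) / 5 = 4.30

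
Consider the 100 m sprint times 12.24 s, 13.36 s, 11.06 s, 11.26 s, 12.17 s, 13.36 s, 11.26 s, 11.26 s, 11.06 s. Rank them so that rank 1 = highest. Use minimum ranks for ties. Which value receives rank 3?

Sorted (descending): 13.36, 13.36, 12.24, 12.17, 11.26, 11.26, 11.26, 11.06, 11.06
The 2 values of 13.36 occupy positions 1–2 → each gets rank 1.
The 3 values of 11.26 occupy positions 5–7 → each gets rank 5.
The 2 values of 11.06 occupy positions 8–9 → each gets rank 8.
Rank 3 → value 12.24.

12.24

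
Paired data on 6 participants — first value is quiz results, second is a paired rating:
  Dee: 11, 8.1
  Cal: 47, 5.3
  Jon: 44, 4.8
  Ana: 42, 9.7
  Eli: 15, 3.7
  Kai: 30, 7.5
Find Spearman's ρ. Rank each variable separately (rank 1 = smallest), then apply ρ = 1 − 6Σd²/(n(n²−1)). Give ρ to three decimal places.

-0.143

Ranks of variable 1: 1, 6, 5, 4, 2, 3
Ranks of variable 2: 5, 3, 2, 6, 1, 4
d = r₁ − r₂: -4, 3, 3, -2, 1, -1
d²: 16, 9, 9, 4, 1, 1; Σd² = 40
ρ = 1 − 6·40/(6·35) = 1 − 240/210 = -0.143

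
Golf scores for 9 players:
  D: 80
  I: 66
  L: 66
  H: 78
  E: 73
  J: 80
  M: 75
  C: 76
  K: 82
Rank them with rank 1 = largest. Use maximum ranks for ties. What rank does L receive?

9

Sorted (descending): 82, 80, 80, 78, 76, 75, 73, 66, 66
The 2 values of 80 occupy positions 2–3 → each gets rank 3.
The 2 values of 66 occupy positions 8–9 → each gets rank 9.
L has value 66 → rank 9.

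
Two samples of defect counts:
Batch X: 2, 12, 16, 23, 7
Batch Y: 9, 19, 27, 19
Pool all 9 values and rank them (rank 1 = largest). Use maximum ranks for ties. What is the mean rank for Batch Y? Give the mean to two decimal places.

4.00

Sorted (descending): 27, 23, 19, 19, 16, 12, 9, 7, 2
The 2 values of 19 occupy positions 3–4 → each gets rank 4.
Batch Y values → pooled ranks: 9→7, 19→4, 27→1, 19→4
Mean rank = (7 + 4 + 1 + 4) / 4 = 4.00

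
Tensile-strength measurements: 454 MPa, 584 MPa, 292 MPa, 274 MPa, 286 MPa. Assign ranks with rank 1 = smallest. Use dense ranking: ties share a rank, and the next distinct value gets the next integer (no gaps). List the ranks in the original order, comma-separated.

Sorted (ascending): 274, 286, 292, 454, 584
No ties — each value takes its position as its rank.

4, 5, 3, 1, 2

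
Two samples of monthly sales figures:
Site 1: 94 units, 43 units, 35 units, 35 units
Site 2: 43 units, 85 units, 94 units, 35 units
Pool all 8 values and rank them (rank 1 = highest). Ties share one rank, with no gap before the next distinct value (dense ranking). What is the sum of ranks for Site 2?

10

Sorted (descending): 94, 94, 85, 43, 43, 35, 35, 35
The 2 values of 94 share dense rank 1.
The 2 values of 43 share dense rank 3.
The 3 values of 35 share dense rank 4.
Remaining distinct values take the next consecutive integers.
Site 2 values → pooled ranks: 43→3, 85→2, 94→1, 35→4
Rank sum = 3 + 2 + 1 + 4 = 10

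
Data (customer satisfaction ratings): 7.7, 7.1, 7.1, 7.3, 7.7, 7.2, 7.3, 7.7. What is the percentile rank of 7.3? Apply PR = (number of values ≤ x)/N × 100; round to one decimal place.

N = 8.
Strictly below 7.3: 3. Equal to 7.3: 2.
PR = 5/8 × 100 = 62.5

62.5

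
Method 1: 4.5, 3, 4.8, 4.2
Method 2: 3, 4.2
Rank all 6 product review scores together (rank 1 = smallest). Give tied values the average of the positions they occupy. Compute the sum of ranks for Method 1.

Sorted (ascending): 3, 3, 4.2, 4.2, 4.5, 4.8
The 2 values of 3 occupy positions 1–2 → average rank (1+2)/2 = 1.5.
The 2 values of 4.2 occupy positions 3–4 → average rank (3+4)/2 = 3.5.
Method 1 values → pooled ranks: 4.5→5, 3→1.5, 4.8→6, 4.2→3.5
Rank sum = 5 + 1.5 + 6 + 3.5 = 16

16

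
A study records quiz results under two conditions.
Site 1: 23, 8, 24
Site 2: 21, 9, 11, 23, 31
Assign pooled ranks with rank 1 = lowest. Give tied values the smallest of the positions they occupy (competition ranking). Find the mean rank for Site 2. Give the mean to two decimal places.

4.40

Sorted (ascending): 8, 9, 11, 21, 23, 23, 24, 31
The 2 values of 23 occupy positions 5–6 → each gets rank 5.
Site 2 values → pooled ranks: 21→4, 9→2, 11→3, 23→5, 31→8
Mean rank = (4 + 2 + 3 + 5 + 8) / 5 = 4.40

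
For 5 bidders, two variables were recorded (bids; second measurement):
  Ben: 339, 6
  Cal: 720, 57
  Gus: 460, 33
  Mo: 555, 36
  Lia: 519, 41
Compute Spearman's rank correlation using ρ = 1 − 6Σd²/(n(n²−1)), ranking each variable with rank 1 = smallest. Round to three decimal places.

0.900

Ranks of variable 1: 1, 5, 2, 4, 3
Ranks of variable 2: 1, 5, 2, 3, 4
d = r₁ − r₂: 0, 0, 0, 1, -1
d²: 0, 0, 0, 1, 1; Σd² = 2
ρ = 1 − 6·2/(5·24) = 1 − 12/120 = 0.900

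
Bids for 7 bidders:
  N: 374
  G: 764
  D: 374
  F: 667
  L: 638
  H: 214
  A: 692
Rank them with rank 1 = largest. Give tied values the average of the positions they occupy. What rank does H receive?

Sorted (descending): 764, 692, 667, 638, 374, 374, 214
The 2 values of 374 occupy positions 5–6 → average rank (5+6)/2 = 5.5.
H has value 214 → rank 7.

7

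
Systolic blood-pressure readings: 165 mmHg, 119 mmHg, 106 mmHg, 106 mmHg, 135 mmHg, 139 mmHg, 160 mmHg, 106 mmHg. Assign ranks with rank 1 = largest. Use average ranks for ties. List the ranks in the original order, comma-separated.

1, 5, 7, 7, 4, 3, 2, 7

Sorted (descending): 165, 160, 139, 135, 119, 106, 106, 106
The 3 values of 106 occupy positions 6–8 → average rank 7.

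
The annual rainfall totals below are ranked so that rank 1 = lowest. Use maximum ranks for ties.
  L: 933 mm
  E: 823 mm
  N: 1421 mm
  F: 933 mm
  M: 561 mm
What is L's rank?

4

Sorted (ascending): 561, 823, 933, 933, 1421
The 2 values of 933 occupy positions 3–4 → each gets rank 4.
L has value 933 mm → rank 4.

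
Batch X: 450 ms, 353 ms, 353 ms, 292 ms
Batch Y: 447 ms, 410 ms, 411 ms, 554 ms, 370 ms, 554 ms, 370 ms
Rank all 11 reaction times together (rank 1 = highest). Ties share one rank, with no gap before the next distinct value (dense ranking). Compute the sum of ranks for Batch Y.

26

Sorted (descending): 554, 554, 450, 447, 411, 410, 370, 370, 353, 353, 292
The 2 values of 554 share dense rank 1.
The 2 values of 370 share dense rank 6.
The 2 values of 353 share dense rank 7.
Remaining distinct values take the next consecutive integers.
Batch Y values → pooled ranks: 447→3, 410→5, 411→4, 554→1, 370→6, 554→1, 370→6
Rank sum = 3 + 5 + 4 + 1 + 6 + 1 + 6 = 26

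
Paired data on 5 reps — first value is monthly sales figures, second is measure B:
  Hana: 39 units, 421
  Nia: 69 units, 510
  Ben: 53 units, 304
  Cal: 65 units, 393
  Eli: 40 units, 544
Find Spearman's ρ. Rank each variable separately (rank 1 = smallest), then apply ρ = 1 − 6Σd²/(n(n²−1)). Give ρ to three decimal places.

-0.100

Ranks of variable 1: 1, 5, 3, 4, 2
Ranks of variable 2: 3, 4, 1, 2, 5
d = r₁ − r₂: -2, 1, 2, 2, -3
d²: 4, 1, 4, 4, 9; Σd² = 22
ρ = 1 − 6·22/(5·24) = 1 − 132/120 = -0.100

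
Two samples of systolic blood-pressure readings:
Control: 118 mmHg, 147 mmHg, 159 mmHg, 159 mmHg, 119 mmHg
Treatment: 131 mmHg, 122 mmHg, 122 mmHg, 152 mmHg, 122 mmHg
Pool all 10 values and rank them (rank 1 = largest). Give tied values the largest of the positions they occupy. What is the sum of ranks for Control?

27

Sorted (descending): 159, 159, 152, 147, 131, 122, 122, 122, 119, 118
The 2 values of 159 occupy positions 1–2 → each gets rank 2.
The 3 values of 122 occupy positions 6–8 → each gets rank 8.
Control values → pooled ranks: 118→10, 147→4, 159→2, 159→2, 119→9
Rank sum = 10 + 4 + 2 + 2 + 9 = 27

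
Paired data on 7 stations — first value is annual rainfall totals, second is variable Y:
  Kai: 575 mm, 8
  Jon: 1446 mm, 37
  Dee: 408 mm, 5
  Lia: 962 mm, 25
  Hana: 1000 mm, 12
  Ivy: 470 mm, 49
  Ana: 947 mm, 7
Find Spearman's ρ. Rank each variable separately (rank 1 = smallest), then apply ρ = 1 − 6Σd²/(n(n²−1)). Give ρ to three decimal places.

0.393

Ranks of variable 1: 3, 7, 1, 5, 6, 2, 4
Ranks of variable 2: 3, 6, 1, 5, 4, 7, 2
d = r₁ − r₂: 0, 1, 0, 0, 2, -5, 2
d²: 0, 1, 0, 0, 4, 25, 4; Σd² = 34
ρ = 1 − 6·34/(7·48) = 1 − 204/336 = 0.393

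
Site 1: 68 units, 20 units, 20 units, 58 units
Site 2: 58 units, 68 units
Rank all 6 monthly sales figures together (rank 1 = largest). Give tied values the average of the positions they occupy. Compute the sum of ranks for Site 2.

Sorted (descending): 68, 68, 58, 58, 20, 20
The 2 values of 68 occupy positions 1–2 → average rank (1+2)/2 = 1.5.
The 2 values of 58 occupy positions 3–4 → average rank (3+4)/2 = 3.5.
The 2 values of 20 occupy positions 5–6 → average rank (5+6)/2 = 5.5.
Site 2 values → pooled ranks: 58→3.5, 68→1.5
Rank sum = 3.5 + 1.5 = 5

5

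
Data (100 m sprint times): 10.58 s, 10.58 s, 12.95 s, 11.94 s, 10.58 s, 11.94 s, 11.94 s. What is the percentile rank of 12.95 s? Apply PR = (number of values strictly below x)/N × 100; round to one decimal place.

85.7

N = 7.
Strictly below 12.95: 6. Equal to 12.95: 1.
PR = 6/7 × 100 = 85.7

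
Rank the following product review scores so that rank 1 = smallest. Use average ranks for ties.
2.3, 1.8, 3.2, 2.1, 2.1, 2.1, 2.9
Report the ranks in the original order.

Sorted (ascending): 1.8, 2.1, 2.1, 2.1, 2.3, 2.9, 3.2
The 3 values of 2.1 occupy positions 2–4 → average rank 3.

5, 1, 7, 3, 3, 3, 6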